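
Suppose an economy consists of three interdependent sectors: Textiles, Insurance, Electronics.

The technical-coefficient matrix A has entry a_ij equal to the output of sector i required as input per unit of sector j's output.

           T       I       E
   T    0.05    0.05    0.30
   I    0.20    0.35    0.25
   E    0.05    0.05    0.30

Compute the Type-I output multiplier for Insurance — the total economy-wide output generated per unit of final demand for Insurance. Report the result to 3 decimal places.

I − A =
  [   0.95    -0.05    -0.30]
  [  -0.20     0.65    -0.25]
  [  -0.05    -0.05     0.70]
Cofactors of I−A, C_ij = (−1)^(i+j)·(minor ij) (rows/columns in the sector order above):
  C_11 = (0.65)(0.70) − (-0.25)(-0.05) = 0.4425
  C_12 = −[(-0.20)(0.70) − (-0.25)(-0.05)] = 0.1525
  C_13 = (-0.20)(-0.05) − (0.65)(-0.05) = 0.0425
  C_21 = −[(-0.05)(0.70) − (-0.30)(-0.05)] = 0.0500
  C_22 = (0.95)(0.70) − (-0.30)(-0.05) = 0.6500
  C_23 = −[(0.95)(-0.05) − (-0.05)(-0.05)] = 0.0500
  C_31 = (-0.05)(-0.25) − (-0.30)(0.65) = 0.2075
  C_32 = −[(0.95)(-0.25) − (-0.30)(-0.20)] = 0.2975
  C_33 = (0.95)(0.65) − (-0.05)(-0.20) = 0.6075
det(I−A) = Σ_j (I−A)_1j·C_1j = (0.95)(0.4425) + (-0.05)(0.1525) + (-0.30)(0.0425) = 0.4000
adj(I−A) = Cᵀ =
  [ 0.4425   0.0500   0.2075]
  [ 0.1525   0.6500   0.2975]
  [ 0.0425   0.0500   0.6075]
(I − A)⁻¹ = adj(I−A) / det(I−A) ≈
  [   1.1063     0.1250     0.5188]
  [   0.3813     1.6250     0.7438]
  [   0.1063     0.1250     1.5188]
The output multiplier for sector j is the column-j sum of the Leontief inverse (I − A)⁻¹ = adj(I−A) / det(I−A).
Column I of adj(I−A): (0.0500, 0.6500, 0.0500); det(I−A) = 0.4000.
m_I = (0.0500 + 0.6500 + 0.0500) / 0.4000 = 0.75 / 0.4000 = 1.875.

m_I = 1.875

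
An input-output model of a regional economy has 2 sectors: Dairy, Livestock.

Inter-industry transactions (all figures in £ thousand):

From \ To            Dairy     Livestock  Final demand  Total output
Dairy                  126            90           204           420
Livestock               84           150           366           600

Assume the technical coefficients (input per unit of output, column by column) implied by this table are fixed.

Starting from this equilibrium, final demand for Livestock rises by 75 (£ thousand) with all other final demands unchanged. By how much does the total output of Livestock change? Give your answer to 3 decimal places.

Δx_L = 106.061

Technical coefficients a_ij = z_ij / X_j:
  a_DD = 126/420 = 0.30, a_LD = 84/420 = 0.20
  a_DL = 90/600 = 0.15, a_LL = 150/600 = 0.25
I − A =
  [   0.70    -0.15]
  [  -0.20     0.75]
det(I−A) = (0.70)(0.75) − (-0.15)(-0.20) = 0.4950
adj(I−A) = [[0.75, 0.15], [0.20, 0.70]]
(I − A)⁻¹ = adj(I−A) / det(I−A) ≈
  [   1.5152     0.3030]
  [   0.4040     1.4141]
Δx = (I − A)⁻¹ Δd with Δd having +75 in the Livestock component and 0 elsewhere.
So Δx_L = L_LL · (+75), where L_LL = adj(I−A)_LL / det(I−A) = 0.70 / 0.4950.
Δx_L = 0.70 × (+75) / 0.4950 = 52.50 / 0.4950 ≈ 106.061.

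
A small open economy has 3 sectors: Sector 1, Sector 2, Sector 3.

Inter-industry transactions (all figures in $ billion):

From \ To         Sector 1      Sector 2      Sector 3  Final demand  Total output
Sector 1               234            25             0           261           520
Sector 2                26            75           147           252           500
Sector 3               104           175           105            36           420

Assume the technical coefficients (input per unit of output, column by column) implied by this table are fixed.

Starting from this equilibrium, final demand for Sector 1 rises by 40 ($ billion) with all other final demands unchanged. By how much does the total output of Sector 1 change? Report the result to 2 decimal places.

Technical coefficients a_ij = z_ij / X_j:
  a_11 = 234/520 = 0.45, a_21 = 26/520 = 0.05, a_31 = 104/520 = 0.20
  a_12 = 25/500 = 0.05, a_22 = 75/500 = 0.15, a_32 = 175/500 = 0.35
  a_13 = 0/420 = 0.00, a_23 = 147/420 = 0.35, a_33 = 105/420 = 0.25
I − A =
  [   0.55    -0.05     0.00]
  [  -0.05     0.85    -0.35]
  [  -0.20    -0.35     0.75]
Cofactors of I−A, C_ij = (−1)^(i+j)·(minor ij) (rows/columns in the sector order above):
  C_11 = (0.85)(0.75) − (-0.35)(-0.35) = 0.5150
  C_12 = −[(-0.05)(0.75) − (-0.35)(-0.20)] = 0.1075
  C_13 = (-0.05)(-0.35) − (0.85)(-0.20) = 0.1875
  C_21 = −[(-0.05)(0.75) − (0.00)(-0.35)] = 0.0375
  C_22 = (0.55)(0.75) − (0.00)(-0.20) = 0.4125
  C_23 = −[(0.55)(-0.35) − (-0.05)(-0.20)] = 0.2025
  C_31 = (-0.05)(-0.35) − (0.00)(0.85) = 0.0175
  C_32 = −[(0.55)(-0.35) − (0.00)(-0.05)] = 0.1925
  C_33 = (0.55)(0.85) − (-0.05)(-0.05) = 0.4650
det(I−A) = Σ_j (I−A)_1j·C_1j = (0.55)(0.5150) + (-0.05)(0.1075) + (0.00)(0.1875) = 0.277875
adj(I−A) = Cᵀ =
  [ 0.5150   0.0375   0.0175]
  [ 0.1075   0.4125   0.1925]
  [ 0.1875   0.2025   0.4650]
(I − A)⁻¹ = adj(I−A) / det(I−A) ≈
  [   1.8534     0.1350     0.0630]
  [   0.3869     1.4845     0.6928]
  [   0.6748     0.7287     1.6734]
Δx = (I − A)⁻¹ Δd with Δd having +40 in the Sector 1 component and 0 elsewhere.
So Δx_1 = L_11 · (+40), where L_11 = adj(I−A)_11 / det(I−A) = 0.5150 / 0.277875.
Δx_1 = 0.5150 × (+40) / 0.277875 = 20.60 / 0.277875 ≈ 74.13.

Δx_1 = 74.13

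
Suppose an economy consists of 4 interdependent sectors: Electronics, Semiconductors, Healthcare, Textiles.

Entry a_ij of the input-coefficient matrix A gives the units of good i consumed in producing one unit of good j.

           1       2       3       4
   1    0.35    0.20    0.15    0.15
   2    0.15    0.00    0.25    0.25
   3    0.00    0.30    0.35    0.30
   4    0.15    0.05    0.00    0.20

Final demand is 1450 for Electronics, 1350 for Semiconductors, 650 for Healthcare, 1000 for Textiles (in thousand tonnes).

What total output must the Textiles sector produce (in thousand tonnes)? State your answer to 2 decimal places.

x_4 = 2364.23

I − A =
  [   0.65    -0.20    -0.15    -0.15]
  [  -0.15     1.00    -0.25    -0.25]
  [   0.00    -0.30     0.65    -0.30]
  [  -0.15    -0.05     0.00     0.80]
Compute the cofactors C_ij = (−1)^(i+j)·(3×3 minor ij) of I−A; the adjugate is their transpose:
adj(I−A) = Cᵀ =
  [ 0.448125   0.147125   0.160000   0.190000]
  [ 0.113625   0.316625   0.148000   0.175750]
  [ 0.094500   0.168000   0.456750   0.241500]
  [ 0.091125   0.047375   0.039250   0.347500]
det(I−A) = Σ_j (I−A)_1j·C_1j = (0.65)(0.448125) + (-0.20)(0.113625) + (-0.15)(0.094500) + (-0.15)(0.091125) = 0.2407125
(I − A)⁻¹ = adj(I−A) / det(I−A) ≈
  [   1.8617     0.6112     0.6647     0.7893]
  [   0.4720     1.3154     0.6148     0.7301]
  [   0.3926     0.6979     1.8975     1.0033]
  [   0.3786     0.1968     0.1631     1.4436]
x = (I − A)⁻¹ d = adj(I−A)·d / det(I−A), with det(I−A) = 0.2407125:
  x_1 = (0.448125·1450 + 0.147125·1350 + 0.160000·650 + 0.190000·1000) / 0.2407125 = 1142.40 / 0.2407125 ≈ 4745.91
  x_2 = (0.113625·1450 + 0.316625·1350 + 0.148000·650 + 0.175750·1000) / 0.2407125 = 864.15 / 0.2407125 ≈ 3589.97
  x_3 = (0.094500·1450 + 0.168000·1350 + 0.456750·650 + 0.241500·1000) / 0.2407125 = 902.2125 / 0.2407125 ≈ 3748.09
  x_4 = (0.091125·1450 + 0.047375·1350 + 0.039250·650 + 0.347500·1000) / 0.2407125 = 569.10 / 0.2407125 ≈ 2364.23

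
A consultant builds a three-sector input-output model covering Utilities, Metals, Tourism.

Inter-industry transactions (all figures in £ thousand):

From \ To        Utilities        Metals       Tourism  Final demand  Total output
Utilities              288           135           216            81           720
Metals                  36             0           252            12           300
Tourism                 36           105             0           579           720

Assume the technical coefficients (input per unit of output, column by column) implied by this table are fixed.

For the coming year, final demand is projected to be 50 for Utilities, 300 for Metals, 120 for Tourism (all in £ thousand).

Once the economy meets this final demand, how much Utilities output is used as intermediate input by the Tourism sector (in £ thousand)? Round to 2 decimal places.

z_13 = 89.79

Technical coefficients a_ij = z_ij / X_j:
  a_11 = 288/720 = 0.40, a_21 = 36/720 = 0.05, a_31 = 36/720 = 0.05
  a_12 = 135/300 = 0.45, a_22 = 0/300 = 0.00, a_32 = 105/300 = 0.35
  a_13 = 216/720 = 0.30, a_23 = 252/720 = 0.35, a_33 = 0/720 = 0.00
I − A =
  [   0.60    -0.45    -0.30]
  [  -0.05     1.00    -0.35]
  [  -0.05    -0.35     1.00]
Cofactors of I−A, C_ij = (−1)^(i+j)·(minor ij) (rows/columns in the sector order above):
  C_11 = (1.00)(1.00) − (-0.35)(-0.35) = 0.8775
  C_12 = −[(-0.05)(1.00) − (-0.35)(-0.05)] = 0.0675
  C_13 = (-0.05)(-0.35) − (1.00)(-0.05) = 0.0675
  C_21 = −[(-0.45)(1.00) − (-0.30)(-0.35)] = 0.5550
  C_22 = (0.60)(1.00) − (-0.30)(-0.05) = 0.5850
  C_23 = −[(0.60)(-0.35) − (-0.45)(-0.05)] = 0.2325
  C_31 = (-0.45)(-0.35) − (-0.30)(1.00) = 0.4575
  C_32 = −[(0.60)(-0.35) − (-0.30)(-0.05)] = 0.2250
  C_33 = (0.60)(1.00) − (-0.45)(-0.05) = 0.5775
det(I−A) = Σ_j (I−A)_1j·C_1j = (0.60)(0.8775) + (-0.45)(0.0675) + (-0.30)(0.0675) = 0.475875
adj(I−A) = Cᵀ =
  [ 0.8775   0.5550   0.4575]
  [ 0.0675   0.5850   0.2250]
  [ 0.0675   0.2325   0.5775]
(I − A)⁻¹ = adj(I−A) / det(I−A) ≈
  [   1.8440     1.1663     0.9614]
  [   0.1418     1.2293     0.4728]
  [   0.1418     0.4886     1.2136]
First solve x = (I − A)⁻¹ d = adj(I−A)·d / det(I−A); in particular x_3 = (0.0675·50 + 0.2325·300 + 0.5775·120) / 0.475875 = 142.425 / 0.475875 ≈ 299.2908.
Intermediate flow from 1 to 3: z_13 = a_13 · x_3 = 0.30 × 142.425 / 0.475875 = 42.7275 / 0.475875 ≈ 89.79.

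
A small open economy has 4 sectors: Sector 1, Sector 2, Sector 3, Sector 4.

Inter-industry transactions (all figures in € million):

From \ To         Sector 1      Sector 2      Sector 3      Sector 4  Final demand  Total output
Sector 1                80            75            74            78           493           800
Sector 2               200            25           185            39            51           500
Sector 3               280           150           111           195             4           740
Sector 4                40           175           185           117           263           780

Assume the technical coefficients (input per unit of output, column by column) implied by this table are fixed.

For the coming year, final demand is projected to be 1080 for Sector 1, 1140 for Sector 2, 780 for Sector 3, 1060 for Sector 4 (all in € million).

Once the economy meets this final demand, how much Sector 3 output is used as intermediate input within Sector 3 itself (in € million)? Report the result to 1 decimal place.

z_33 = 653.3

Technical coefficients a_ij = z_ij / X_j:
  a_11 = 80/800 = 0.10, a_21 = 200/800 = 0.25, a_31 = 280/800 = 0.35, a_41 = 40/800 = 0.05
  a_12 = 75/500 = 0.15, a_22 = 25/500 = 0.05, a_32 = 150/500 = 0.30, a_42 = 175/500 = 0.35
  a_13 = 74/740 = 0.10, a_23 = 185/740 = 0.25, a_33 = 111/740 = 0.15, a_43 = 185/740 = 0.25
  a_14 = 78/780 = 0.10, a_24 = 39/780 = 0.05, a_34 = 195/780 = 0.25, a_44 = 117/780 = 0.15
I − A =
  [   0.90    -0.15    -0.10    -0.10]
  [  -0.25     0.95    -0.25    -0.05]
  [  -0.35    -0.30     0.85    -0.25]
  [  -0.05    -0.35    -0.25     0.85]
Compute the cofactors C_ij = (−1)^(i+j)·(3×3 minor ij) of I−A; the adjugate is their transpose:
adj(I−A) = Cᵀ =
  [ 0.52275   0.17050   0.14525   0.11425]
  [ 0.24900   0.55000   0.22900   0.12900]
  [ 0.37475   0.36550   0.66525   0.26125]
  [ 0.24350   0.34400   0.29850   0.57350]
det(I−A) = Σ_j (I−A)_1j·C_1j = (0.90)(0.52275) + (-0.15)(0.24900) + (-0.10)(0.37475) + (-0.10)(0.24350) = 0.3713
(I − A)⁻¹ = adj(I−A) / det(I−A) ≈
  [   1.4079     0.4592     0.3912     0.3077]
  [   0.6706     1.4813     0.6168     0.3474]
  [   1.0093     0.9844     1.7917     0.7036]
  [   0.6558     0.9265     0.8039     1.5446]
First solve x = (I − A)⁻¹ d = adj(I−A)·d / det(I−A); in particular x_3 = (0.37475·1080 + 0.36550·1140 + 0.66525·780 + 0.26125·1060) / 0.3713 = 1617.22 / 0.3713 ≈ 4355.562.
Intermediate flow from 3 to 3: z_33 = a_33 · x_3 = 0.15 × 1617.22 / 0.3713 = 242.583 / 0.3713 ≈ 653.3.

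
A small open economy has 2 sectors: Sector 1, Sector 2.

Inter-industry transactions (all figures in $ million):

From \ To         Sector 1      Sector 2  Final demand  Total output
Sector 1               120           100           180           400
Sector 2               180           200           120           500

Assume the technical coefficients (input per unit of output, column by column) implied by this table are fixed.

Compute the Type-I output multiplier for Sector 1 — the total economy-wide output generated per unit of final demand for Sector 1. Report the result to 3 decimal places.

m_1 = 3.182

Technical coefficients a_ij = z_ij / X_j:
  a_11 = 120/400 = 0.30, a_21 = 180/400 = 0.45
  a_12 = 100/500 = 0.20, a_22 = 200/500 = 0.40
I − A =
  [   0.70    -0.20]
  [  -0.45     0.60]
det(I−A) = (0.70)(0.60) − (-0.20)(-0.45) = 0.3300
adj(I−A) = [[0.60, 0.20], [0.45, 0.70]]
(I − A)⁻¹ = adj(I−A) / det(I−A) ≈
  [   1.8182     0.6061]
  [   1.3636     2.1212]
The output multiplier for sector j is the column-j sum of the Leontief inverse (I − A)⁻¹ = adj(I−A) / det(I−A).
Column 1 of adj(I−A): (0.60, 0.45); det(I−A) = 0.3300.
m_1 = (0.60 + 0.45) / 0.3300 = 1.05 / 0.3300 ≈ 3.182.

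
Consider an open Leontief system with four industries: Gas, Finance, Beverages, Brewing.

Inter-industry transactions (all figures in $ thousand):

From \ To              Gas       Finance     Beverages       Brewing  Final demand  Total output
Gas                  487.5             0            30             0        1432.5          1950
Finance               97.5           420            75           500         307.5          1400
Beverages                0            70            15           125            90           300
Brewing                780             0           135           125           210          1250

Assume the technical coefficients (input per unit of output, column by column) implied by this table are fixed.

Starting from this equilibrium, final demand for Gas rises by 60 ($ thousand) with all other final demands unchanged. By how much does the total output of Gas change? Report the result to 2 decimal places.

Technical coefficients a_ij = z_ij / X_j:
  a_11 = 487.5/1950 = 0.25, a_21 = 97.5/1950 = 0.05, a_31 = 0/1950 = 0.00, a_41 = 780/1950 = 0.40
  a_12 = 0/1400 = 0.00, a_22 = 420/1400 = 0.30, a_32 = 70/1400 = 0.05, a_42 = 0/1400 = 0.00
  a_13 = 30/300 = 0.10, a_23 = 75/300 = 0.25, a_33 = 15/300 = 0.05, a_43 = 135/300 = 0.45
  a_14 = 0/1250 = 0.00, a_24 = 500/1250 = 0.40, a_34 = 125/1250 = 0.10, a_44 = 125/1250 = 0.10
I − A =
  [   0.75     0.00    -0.10     0.00]
  [  -0.05     0.70    -0.25    -0.40]
  [   0.00    -0.05     0.95    -0.10]
  [  -0.40     0.00    -0.45     0.90]
Compute the cofactors C_ij = (−1)^(i+j)·(3×3 minor ij) of I−A; the adjugate is their transpose:
adj(I−A) = Cᵀ =
  [ 0.546750   0.004500   0.063000   0.009000]
  [ 0.202500   0.603500   0.324250   0.304250]
  [ 0.038250   0.033750   0.472500   0.067500]
  [ 0.262125   0.018875   0.264250   0.489125]
det(I−A) = Σ_j (I−A)_1j·C_1j = (0.75)(0.546750) + (0.00)(0.202500) + (-0.10)(0.038250) + (0.00)(0.262125) = 0.4062375
(I − A)⁻¹ = adj(I−A) / det(I−A) ≈
  [   1.3459     0.0111     0.1551     0.0222]
  [   0.4985     1.4856     0.7982     0.7489]
  [   0.0942     0.0831     1.1631     0.1662]
  [   0.6453     0.0465     0.6505     1.2040]
Δx = (I − A)⁻¹ Δd with Δd having +60 in the Gas component and 0 elsewhere.
So Δx_1 = L_11 · (+60), where L_11 = adj(I−A)_11 / det(I−A) = 0.546750 / 0.4062375.
Δx_1 = 0.546750 × (+60) / 0.4062375 = 32.805 / 0.4062375 ≈ 80.75.

Δx_1 = 80.75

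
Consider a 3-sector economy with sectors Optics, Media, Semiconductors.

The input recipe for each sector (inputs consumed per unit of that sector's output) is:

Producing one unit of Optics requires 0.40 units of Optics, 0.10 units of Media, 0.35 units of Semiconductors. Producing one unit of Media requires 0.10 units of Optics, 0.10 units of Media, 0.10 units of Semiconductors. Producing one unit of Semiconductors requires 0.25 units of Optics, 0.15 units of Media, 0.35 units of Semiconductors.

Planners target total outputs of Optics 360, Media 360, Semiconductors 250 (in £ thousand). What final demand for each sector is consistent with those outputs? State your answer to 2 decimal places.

d_1 = 117.50, d_2 = 250.50, d_3 = 0.50

I − A =
  [   0.60    -0.10    -0.25]
  [  -0.10     0.90    -0.15]
  [  -0.35    -0.10     0.65]
d = (I − A) x:
  d_1 = (+0.60)·360 + (-0.10)·360 + (-0.25)·250 = 117.50
  d_2 = (-0.10)·360 + (+0.90)·360 + (-0.15)·250 = 250.50
  d_3 = (-0.35)·360 + (-0.10)·360 + (+0.65)·250 = 0.50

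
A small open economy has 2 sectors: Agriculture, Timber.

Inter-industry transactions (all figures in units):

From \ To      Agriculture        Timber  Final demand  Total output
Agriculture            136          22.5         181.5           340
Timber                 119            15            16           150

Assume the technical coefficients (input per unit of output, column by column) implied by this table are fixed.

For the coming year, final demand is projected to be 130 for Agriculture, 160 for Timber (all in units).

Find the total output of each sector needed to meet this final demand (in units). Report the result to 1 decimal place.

x_A = 289.2, x_T = 290.3

Technical coefficients a_ij = z_ij / X_j:
  a_AA = 136/340 = 0.40, a_TA = 119/340 = 0.35
  a_AT = 22.5/150 = 0.15, a_TT = 15/150 = 0.10
I − A =
  [   0.60    -0.15]
  [  -0.35     0.90]
det(I−A) = (0.60)(0.90) − (-0.15)(-0.35) = 0.4875
adj(I−A) = [[0.90, 0.15], [0.35, 0.60]]
(I − A)⁻¹ = adj(I−A) / det(I−A) ≈
  [   1.8462     0.3077]
  [   0.7179     1.2308]
x = (I − A)⁻¹ d = adj(I−A)·d / det(I−A), with det(I−A) = 0.4875:
  x_A = (0.90·130 + 0.15·160) / 0.4875 = 141.00 / 0.4875 ≈ 289.2
  x_T = (0.35·130 + 0.60·160) / 0.4875 = 141.50 / 0.4875 ≈ 290.3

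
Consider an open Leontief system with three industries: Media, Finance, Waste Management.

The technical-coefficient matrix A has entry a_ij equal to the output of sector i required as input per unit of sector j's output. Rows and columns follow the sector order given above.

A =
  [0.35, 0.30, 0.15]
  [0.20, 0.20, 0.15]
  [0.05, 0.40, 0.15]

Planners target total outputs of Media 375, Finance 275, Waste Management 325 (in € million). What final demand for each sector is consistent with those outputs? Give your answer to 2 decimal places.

d_M = 112.50, d_F = 96.25, d_W = 147.50

I − A =
  [   0.65    -0.30    -0.15]
  [  -0.20     0.80    -0.15]
  [  -0.05    -0.40     0.85]
d = (I − A) x:
  d_M = (+0.65)·375 + (-0.30)·275 + (-0.15)·325 = 112.50
  d_F = (-0.20)·375 + (+0.80)·275 + (-0.15)·325 = 96.25
  d_W = (-0.05)·375 + (-0.40)·275 + (+0.85)·325 = 147.50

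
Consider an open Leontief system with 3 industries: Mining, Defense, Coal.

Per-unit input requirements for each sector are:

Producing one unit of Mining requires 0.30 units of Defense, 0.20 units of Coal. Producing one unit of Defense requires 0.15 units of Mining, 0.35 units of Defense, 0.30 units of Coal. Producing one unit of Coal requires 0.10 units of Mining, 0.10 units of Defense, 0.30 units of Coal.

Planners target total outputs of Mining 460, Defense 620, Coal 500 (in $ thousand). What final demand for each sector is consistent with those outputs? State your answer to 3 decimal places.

d_1 = 317.000, d_2 = 215.000, d_3 = 72.000

I − A =
  [   1.00    -0.15    -0.10]
  [  -0.30     0.65    -0.10]
  [  -0.20    -0.30     0.70]
d = (I − A) x:
  d_1 = (+1.00)·460 + (-0.15)·620 + (-0.10)·500 = 317.000
  d_2 = (-0.30)·460 + (+0.65)·620 + (-0.10)·500 = 215.000
  d_3 = (-0.20)·460 + (-0.30)·620 + (+0.70)·500 = 72.000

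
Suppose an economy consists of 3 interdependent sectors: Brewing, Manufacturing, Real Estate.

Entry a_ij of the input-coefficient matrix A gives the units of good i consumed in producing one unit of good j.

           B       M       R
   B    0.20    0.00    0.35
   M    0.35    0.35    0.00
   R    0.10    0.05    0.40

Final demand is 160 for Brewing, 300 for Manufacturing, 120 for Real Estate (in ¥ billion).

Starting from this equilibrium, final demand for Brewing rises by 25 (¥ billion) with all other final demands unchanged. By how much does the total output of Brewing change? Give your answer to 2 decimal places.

Δx_B = 34.44

I − A =
  [   0.80     0.00    -0.35]
  [  -0.35     0.65     0.00]
  [  -0.10    -0.05     0.60]
Cofactors of I−A, C_ij = (−1)^(i+j)·(minor ij) (rows/columns in the sector order above):
  C_11 = (0.65)(0.60) − (0.00)(-0.05) = 0.3900
  C_12 = −[(-0.35)(0.60) − (0.00)(-0.10)] = 0.2100
  C_13 = (-0.35)(-0.05) − (0.65)(-0.10) = 0.0825
  C_21 = −[(0.00)(0.60) − (-0.35)(-0.05)] = 0.0175
  C_22 = (0.80)(0.60) − (-0.35)(-0.10) = 0.4450
  C_23 = −[(0.80)(-0.05) − (0.00)(-0.10)] = 0.0400
  C_31 = (0.00)(0.00) − (-0.35)(0.65) = 0.2275
  C_32 = −[(0.80)(0.00) − (-0.35)(-0.35)] = 0.1225
  C_33 = (0.80)(0.65) − (0.00)(-0.35) = 0.5200
det(I−A) = Σ_j (I−A)_1j·C_1j = (0.80)(0.3900) + (0.00)(0.2100) + (-0.35)(0.0825) = 0.283125
adj(I−A) = Cᵀ =
  [ 0.3900   0.0175   0.2275]
  [ 0.2100   0.4450   0.1225]
  [ 0.0825   0.0400   0.5200]
(I − A)⁻¹ = adj(I−A) / det(I−A) ≈
  [   1.3775     0.0618     0.8035]
  [   0.7417     1.5717     0.4327]
  [   0.2914     0.1413     1.8366]
Δx = (I − A)⁻¹ Δd with Δd having +25 in the Brewing component and 0 elsewhere.
So Δx_B = L_BB · (+25), where L_BB = adj(I−A)_BB / det(I−A) = 0.3900 / 0.283125.
Δx_B = 0.3900 × (+25) / 0.283125 = 9.75 / 0.283125 ≈ 34.44.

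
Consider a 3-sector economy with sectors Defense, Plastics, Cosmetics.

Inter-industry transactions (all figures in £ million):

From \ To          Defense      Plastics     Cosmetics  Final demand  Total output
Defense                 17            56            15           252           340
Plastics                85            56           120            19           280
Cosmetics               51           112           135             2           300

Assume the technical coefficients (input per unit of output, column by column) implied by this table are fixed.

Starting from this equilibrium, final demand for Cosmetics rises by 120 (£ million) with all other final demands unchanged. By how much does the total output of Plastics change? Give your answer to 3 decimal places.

Technical coefficients a_ij = z_ij / X_j:
  a_11 = 17/340 = 0.05, a_21 = 85/340 = 0.25, a_31 = 51/340 = 0.15
  a_12 = 56/280 = 0.20, a_22 = 56/280 = 0.20, a_32 = 112/280 = 0.40
  a_13 = 15/300 = 0.05, a_23 = 120/300 = 0.40, a_33 = 135/300 = 0.45
I − A =
  [   0.95    -0.20    -0.05]
  [  -0.25     0.80    -0.40]
  [  -0.15    -0.40     0.55]
Cofactors of I−A, C_ij = (−1)^(i+j)·(minor ij) (rows/columns in the sector order above):
  C_11 = (0.80)(0.55) − (-0.40)(-0.40) = 0.2800
  C_12 = −[(-0.25)(0.55) − (-0.40)(-0.15)] = 0.1975
  C_13 = (-0.25)(-0.40) − (0.80)(-0.15) = 0.2200
  C_21 = −[(-0.20)(0.55) − (-0.05)(-0.40)] = 0.1300
  C_22 = (0.95)(0.55) − (-0.05)(-0.15) = 0.5150
  C_23 = −[(0.95)(-0.40) − (-0.20)(-0.15)] = 0.4100
  C_31 = (-0.20)(-0.40) − (-0.05)(0.80) = 0.1200
  C_32 = −[(0.95)(-0.40) − (-0.05)(-0.25)] = 0.3925
  C_33 = (0.95)(0.80) − (-0.20)(-0.25) = 0.7100
det(I−A) = Σ_j (I−A)_1j·C_1j = (0.95)(0.2800) + (-0.20)(0.1975) + (-0.05)(0.2200) = 0.2155
adj(I−A) = Cᵀ =
  [ 0.2800   0.1300   0.1200]
  [ 0.1975   0.5150   0.3925]
  [ 0.2200   0.4100   0.7100]
(I − A)⁻¹ = adj(I−A) / det(I−A) ≈
  [   1.2993     0.6032     0.5568]
  [   0.9165     2.3898     1.8213]
  [   1.0209     1.9026     3.2947]
Δx = (I − A)⁻¹ Δd with Δd having +120 in the Cosmetics component and 0 elsewhere.
So Δx_2 = L_23 · (+120), where L_23 = adj(I−A)_23 / det(I−A) = 0.3925 / 0.2155.
Δx_2 = 0.3925 × (+120) / 0.2155 = 47.10 / 0.2155 ≈ 218.561.

Δx_2 = 218.561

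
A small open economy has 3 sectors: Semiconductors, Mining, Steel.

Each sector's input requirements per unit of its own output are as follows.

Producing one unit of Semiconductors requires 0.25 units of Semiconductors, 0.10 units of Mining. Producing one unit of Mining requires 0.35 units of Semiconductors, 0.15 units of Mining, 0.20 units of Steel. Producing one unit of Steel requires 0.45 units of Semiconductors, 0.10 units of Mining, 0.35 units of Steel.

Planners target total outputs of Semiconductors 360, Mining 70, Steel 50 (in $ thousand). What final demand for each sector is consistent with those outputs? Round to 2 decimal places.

I − A =
  [   0.75    -0.35    -0.45]
  [  -0.10     0.85    -0.10]
  [   0.00    -0.20     0.65]
d = (I − A) x:
  d_1 = (+0.75)·360 + (-0.35)·70 + (-0.45)·50 = 223.00
  d_2 = (-0.10)·360 + (+0.85)·70 + (-0.10)·50 = 18.50
  d_3 = (+0.00)·360 + (-0.20)·70 + (+0.65)·50 = 18.50

d_1 = 223.00, d_2 = 18.50, d_3 = 18.50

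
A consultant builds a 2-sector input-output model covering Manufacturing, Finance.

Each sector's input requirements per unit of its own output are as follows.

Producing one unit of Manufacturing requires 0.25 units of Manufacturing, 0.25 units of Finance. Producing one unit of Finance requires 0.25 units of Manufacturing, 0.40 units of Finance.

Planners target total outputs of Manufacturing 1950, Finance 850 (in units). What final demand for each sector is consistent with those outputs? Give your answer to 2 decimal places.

I − A =
  [   0.75    -0.25]
  [  -0.25     0.60]
d = (I − A) x:
  d_M = (+0.75)·1950 + (-0.25)·850 = 1250.00
  d_F = (-0.25)·1950 + (+0.60)·850 = 22.50

d_M = 1250.00, d_F = 22.50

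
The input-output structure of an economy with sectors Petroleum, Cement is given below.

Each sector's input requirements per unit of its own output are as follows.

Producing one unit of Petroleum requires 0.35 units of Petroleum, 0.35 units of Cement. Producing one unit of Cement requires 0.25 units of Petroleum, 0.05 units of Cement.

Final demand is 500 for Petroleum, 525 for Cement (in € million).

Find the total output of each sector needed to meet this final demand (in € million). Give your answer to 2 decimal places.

I − A =
  [   0.65    -0.25]
  [  -0.35     0.95]
det(I−A) = (0.65)(0.95) − (-0.25)(-0.35) = 0.5300
adj(I−A) = [[0.95, 0.25], [0.35, 0.65]]
(I − A)⁻¹ = adj(I−A) / det(I−A) ≈
  [   1.7925     0.4717]
  [   0.6604     1.2264]
x = (I − A)⁻¹ d = adj(I−A)·d / det(I−A), with det(I−A) = 0.5300:
  x_P = (0.95·500 + 0.25·525) / 0.5300 = 606.25 / 0.5300 ≈ 1143.87
  x_C = (0.35·500 + 0.65·525) / 0.5300 = 516.25 / 0.5300 ≈ 974.06

x_P = 1143.87, x_C = 974.06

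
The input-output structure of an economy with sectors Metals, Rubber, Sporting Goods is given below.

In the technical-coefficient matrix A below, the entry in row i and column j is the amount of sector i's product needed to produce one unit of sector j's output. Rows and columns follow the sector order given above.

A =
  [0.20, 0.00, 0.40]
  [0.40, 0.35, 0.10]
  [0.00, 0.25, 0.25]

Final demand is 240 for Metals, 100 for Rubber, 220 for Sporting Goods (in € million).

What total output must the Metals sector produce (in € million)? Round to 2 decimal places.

x_1 = 540.00

I − A =
  [   0.80     0.00    -0.40]
  [  -0.40     0.65    -0.10]
  [   0.00    -0.25     0.75]
Cofactors of I−A, C_ij = (−1)^(i+j)·(minor ij) (rows/columns in the sector order above):
  C_11 = (0.65)(0.75) − (-0.10)(-0.25) = 0.4625
  C_12 = −[(-0.40)(0.75) − (-0.10)(0.00)] = 0.3000
  C_13 = (-0.40)(-0.25) − (0.65)(0.00) = 0.1000
  C_21 = −[(0.00)(0.75) − (-0.40)(-0.25)] = 0.1000
  C_22 = (0.80)(0.75) − (-0.40)(0.00) = 0.6000
  C_23 = −[(0.80)(-0.25) − (0.00)(0.00)] = 0.2000
  C_31 = (0.00)(-0.10) − (-0.40)(0.65) = 0.2600
  C_32 = −[(0.80)(-0.10) − (-0.40)(-0.40)] = 0.2400
  C_33 = (0.80)(0.65) − (0.00)(-0.40) = 0.5200
det(I−A) = Σ_j (I−A)_1j·C_1j = (0.80)(0.4625) + (0.00)(0.3000) + (-0.40)(0.1000) = 0.3300
adj(I−A) = Cᵀ =
  [ 0.4625   0.1000   0.2600]
  [ 0.3000   0.6000   0.2400]
  [ 0.1000   0.2000   0.5200]
(I − A)⁻¹ = adj(I−A) / det(I−A) ≈
  [   1.4015     0.3030     0.7879]
  [   0.9091     1.8182     0.7273]
  [   0.3030     0.6061     1.5758]
x = (I − A)⁻¹ d = adj(I−A)·d / det(I−A), with det(I−A) = 0.3300:
  x_1 = (0.4625·240 + 0.1000·100 + 0.2600·220) / 0.3300 = 178.20 / 0.3300 = 540.00
  x_2 = (0.3000·240 + 0.6000·100 + 0.2400·220) / 0.3300 = 184.80 / 0.3300 = 560.00
  x_3 = (0.1000·240 + 0.2000·100 + 0.5200·220) / 0.3300 = 158.40 / 0.3300 = 480.00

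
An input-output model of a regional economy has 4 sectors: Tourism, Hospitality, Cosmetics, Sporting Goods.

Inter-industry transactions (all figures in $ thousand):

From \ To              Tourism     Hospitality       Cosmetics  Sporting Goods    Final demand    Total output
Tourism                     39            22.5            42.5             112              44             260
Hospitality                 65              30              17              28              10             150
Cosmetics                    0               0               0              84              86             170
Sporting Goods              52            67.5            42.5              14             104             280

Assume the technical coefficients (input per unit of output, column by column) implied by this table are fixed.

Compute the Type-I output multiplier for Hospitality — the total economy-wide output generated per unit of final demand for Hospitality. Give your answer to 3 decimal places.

m_2 = 4.036

Technical coefficients a_ij = z_ij / X_j:
  a_11 = 39/260 = 0.15, a_21 = 65/260 = 0.25, a_31 = 0/260 = 0.00, a_41 = 52/260 = 0.20
  a_12 = 22.5/150 = 0.15, a_22 = 30/150 = 0.20, a_32 = 0/150 = 0.00, a_42 = 67.5/150 = 0.45
  a_13 = 42.5/170 = 0.25, a_23 = 17/170 = 0.10, a_33 = 0/170 = 0.00, a_43 = 42.5/170 = 0.25
  a_14 = 112/280 = 0.40, a_24 = 28/280 = 0.10, a_34 = 84/280 = 0.30, a_44 = 14/280 = 0.05
I − A =
  [   0.85    -0.15    -0.25    -0.40]
  [  -0.25     0.80    -0.10    -0.10]
  [   0.00     0.00     1.00    -0.30]
  [  -0.20    -0.45    -0.25     0.95]
Compute the cofactors C_ij = (−1)^(i+j)·(3×3 minor ij) of I−A; the adjugate is their transpose:
adj(I−A) = Cᵀ =
  [ 0.641500   0.345000   0.294750   0.399500]
  [ 0.244750   0.648750   0.183375   0.229250]
  [ 0.081750   0.123750   0.460125   0.192750]
  [ 0.272500   0.412500   0.270000   0.642500]
det(I−A) = Σ_j (I−A)_1j·C_1j = (0.85)(0.641500) + (-0.15)(0.244750) + (-0.25)(0.081750) + (-0.40)(0.272500) = 0.379125
(I − A)⁻¹ = adj(I−A) / det(I−A) ≈
  [   1.6921     0.9100     0.7774     1.0537]
  [   0.6456     1.7112     0.4837     0.6047]
  [   0.2156     0.3264     1.2136     0.5084]
  [   0.7188     1.0880     0.7122     1.6947]
The output multiplier for sector j is the column-j sum of the Leontief inverse (I − A)⁻¹ = adj(I−A) / det(I−A).
Column 2 of adj(I−A): (0.345000, 0.648750, 0.123750, 0.412500); det(I−A) = 0.379125.
m_2 = (0.345000 + 0.648750 + 0.123750 + 0.412500) / 0.379125 = 1.53 / 0.379125 ≈ 4.036.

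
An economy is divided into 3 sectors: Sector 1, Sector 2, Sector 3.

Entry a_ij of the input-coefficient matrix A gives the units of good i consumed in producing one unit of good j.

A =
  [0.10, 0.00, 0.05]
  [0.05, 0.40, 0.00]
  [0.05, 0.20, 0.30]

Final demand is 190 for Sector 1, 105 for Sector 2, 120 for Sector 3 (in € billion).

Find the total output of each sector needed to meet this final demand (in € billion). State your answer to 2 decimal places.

I − A =
  [   0.90     0.00    -0.05]
  [  -0.05     0.60     0.00]
  [  -0.05    -0.20     0.70]
Cofactors of I−A, C_ij = (−1)^(i+j)·(minor ij) (rows/columns in the sector order above):
  C_11 = (0.60)(0.70) − (0.00)(-0.20) = 0.4200
  C_12 = −[(-0.05)(0.70) − (0.00)(-0.05)] = 0.0350
  C_13 = (-0.05)(-0.20) − (0.60)(-0.05) = 0.0400
  C_21 = −[(0.00)(0.70) − (-0.05)(-0.20)] = 0.0100
  C_22 = (0.90)(0.70) − (-0.05)(-0.05) = 0.6275
  C_23 = −[(0.90)(-0.20) − (0.00)(-0.05)] = 0.1800
  C_31 = (0.00)(0.00) − (-0.05)(0.60) = 0.0300
  C_32 = −[(0.90)(0.00) − (-0.05)(-0.05)] = 0.0025
  C_33 = (0.90)(0.60) − (0.00)(-0.05) = 0.5400
det(I−A) = Σ_j (I−A)_1j·C_1j = (0.90)(0.4200) + (0.00)(0.0350) + (-0.05)(0.0400) = 0.3760
adj(I−A) = Cᵀ =
  [ 0.4200   0.0100   0.0300]
  [ 0.0350   0.6275   0.0025]
  [ 0.0400   0.1800   0.5400]
(I − A)⁻¹ = adj(I−A) / det(I−A) ≈
  [   1.1170     0.0266     0.0798]
  [   0.0931     1.6689     0.0066]
  [   0.1064     0.4787     1.4362]
x = (I − A)⁻¹ d = adj(I−A)·d / det(I−A), with det(I−A) = 0.3760:
  x_1 = (0.4200·190 + 0.0100·105 + 0.0300·120) / 0.3760 = 84.45 / 0.3760 ≈ 224.60
  x_2 = (0.0350·190 + 0.6275·105 + 0.0025·120) / 0.3760 = 72.8375 / 0.3760 ≈ 193.72
  x_3 = (0.0400·190 + 0.1800·105 + 0.5400·120) / 0.3760 = 91.30 / 0.3760 ≈ 242.82

x_1 = 224.60, x_2 = 193.72, x_3 = 242.82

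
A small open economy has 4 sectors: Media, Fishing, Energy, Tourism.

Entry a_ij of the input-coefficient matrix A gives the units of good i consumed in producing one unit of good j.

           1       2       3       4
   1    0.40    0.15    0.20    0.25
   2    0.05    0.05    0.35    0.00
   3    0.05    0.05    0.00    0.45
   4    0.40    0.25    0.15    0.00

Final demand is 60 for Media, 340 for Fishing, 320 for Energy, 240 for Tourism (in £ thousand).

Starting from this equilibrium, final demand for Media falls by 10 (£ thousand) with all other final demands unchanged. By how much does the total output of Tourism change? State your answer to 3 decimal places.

I − A =
  [   0.60    -0.15    -0.20    -0.25]
  [  -0.05     0.95    -0.35     0.00]
  [  -0.05    -0.05     1.00    -0.45]
  [  -0.40    -0.25    -0.15     1.00]
Compute the cofactors C_ij = (−1)^(i+j)·(3×3 minor ij) of I−A; the adjugate is their transpose:
adj(I−A) = Cᵀ =
  [ 0.829000   0.236750   0.300000   0.342250]
  [ 0.127125   0.411625   0.186875   0.115875]
  [ 0.226625   0.130125   0.464375   0.265625]
  [ 0.397375   0.217125   0.236375   0.539375]
det(I−A) = Σ_j (I−A)_1j·C_1j = (0.60)(0.829000) + (-0.15)(0.127125) + (-0.20)(0.226625) + (-0.25)(0.397375) = 0.3336625
(I − A)⁻¹ = adj(I−A) / det(I−A) ≈
  [   2.4845     0.7095     0.8991     1.0257]
  [   0.3810     1.2337     0.5601     0.3473]
  [   0.6792     0.3900     1.3918     0.7961]
  [   1.1909     0.6507     0.7084     1.6165]
Δx = (I − A)⁻¹ Δd with Δd having -10 in the Media component and 0 elsewhere.
So Δx_4 = L_41 · (-10), where L_41 = adj(I−A)_41 / det(I−A) = 0.397375 / 0.3336625.
Δx_4 = 0.397375 × (-10) / 0.3336625 = -3.97375 / 0.3336625 ≈ -11.909.

Δx_4 = -11.909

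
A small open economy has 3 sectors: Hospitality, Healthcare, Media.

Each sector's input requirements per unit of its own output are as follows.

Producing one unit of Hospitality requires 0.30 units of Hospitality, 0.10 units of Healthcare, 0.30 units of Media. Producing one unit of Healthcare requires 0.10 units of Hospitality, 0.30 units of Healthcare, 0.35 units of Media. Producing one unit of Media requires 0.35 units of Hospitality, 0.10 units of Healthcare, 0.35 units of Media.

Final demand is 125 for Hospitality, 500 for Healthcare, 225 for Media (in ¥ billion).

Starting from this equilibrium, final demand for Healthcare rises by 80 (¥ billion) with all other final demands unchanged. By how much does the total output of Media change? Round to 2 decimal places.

I − A =
  [   0.70    -0.10    -0.35]
  [  -0.10     0.70    -0.10]
  [  -0.30    -0.35     0.65]
Cofactors of I−A, C_ij = (−1)^(i+j)·(minor ij) (rows/columns in the sector order above):
  C_11 = (0.70)(0.65) − (-0.10)(-0.35) = 0.4200
  C_12 = −[(-0.10)(0.65) − (-0.10)(-0.30)] = 0.0950
  C_13 = (-0.10)(-0.35) − (0.70)(-0.30) = 0.2450
  C_21 = −[(-0.10)(0.65) − (-0.35)(-0.35)] = 0.1875
  C_22 = (0.70)(0.65) − (-0.35)(-0.30) = 0.3500
  C_23 = −[(0.70)(-0.35) − (-0.10)(-0.30)] = 0.2750
  C_31 = (-0.10)(-0.10) − (-0.35)(0.70) = 0.2550
  C_32 = −[(0.70)(-0.10) − (-0.35)(-0.10)] = 0.1050
  C_33 = (0.70)(0.70) − (-0.10)(-0.10) = 0.4800
det(I−A) = Σ_j (I−A)_1j·C_1j = (0.70)(0.4200) + (-0.10)(0.0950) + (-0.35)(0.2450) = 0.19875
adj(I−A) = Cᵀ =
  [ 0.4200   0.1875   0.2550]
  [ 0.0950   0.3500   0.1050]
  [ 0.2450   0.2750   0.4800]
(I − A)⁻¹ = adj(I−A) / det(I−A) ≈
  [   2.1132     0.9434     1.2830]
  [   0.4780     1.7610     0.5283]
  [   1.2327     1.3836     2.4151]
Δx = (I − A)⁻¹ Δd with Δd having +80 in the Healthcare component and 0 elsewhere.
So Δx_3 = L_32 · (+80), where L_32 = adj(I−A)_32 / det(I−A) = 0.2750 / 0.19875.
Δx_3 = 0.2750 × (+80) / 0.19875 = 22.00 / 0.19875 ≈ 110.69.

Δx_3 = 110.69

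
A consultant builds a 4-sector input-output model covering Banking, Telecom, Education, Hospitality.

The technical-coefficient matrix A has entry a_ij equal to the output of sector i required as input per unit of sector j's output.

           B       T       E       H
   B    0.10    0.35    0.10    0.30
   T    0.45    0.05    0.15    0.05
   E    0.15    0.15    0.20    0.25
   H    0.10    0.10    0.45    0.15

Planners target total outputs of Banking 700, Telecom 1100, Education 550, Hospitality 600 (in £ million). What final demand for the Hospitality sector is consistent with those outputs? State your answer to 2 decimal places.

I − A =
  [   0.90    -0.35    -0.10    -0.30]
  [  -0.45     0.95    -0.15    -0.05]
  [  -0.15    -0.15     0.80    -0.25]
  [  -0.10    -0.10    -0.45     0.85]
d = (I − A) x:
  d_B = (+0.90)·700 + (-0.35)·1100 + (-0.10)·550 + (-0.30)·600 = 10.00
  d_T = (-0.45)·700 + (+0.95)·1100 + (-0.15)·550 + (-0.05)·600 = 617.50
  d_E = (-0.15)·700 + (-0.15)·1100 + (+0.80)·550 + (-0.25)·600 = 20.00
  d_H = (-0.10)·700 + (-0.10)·1100 + (-0.45)·550 + (+0.85)·600 = 82.50

d_H = 82.50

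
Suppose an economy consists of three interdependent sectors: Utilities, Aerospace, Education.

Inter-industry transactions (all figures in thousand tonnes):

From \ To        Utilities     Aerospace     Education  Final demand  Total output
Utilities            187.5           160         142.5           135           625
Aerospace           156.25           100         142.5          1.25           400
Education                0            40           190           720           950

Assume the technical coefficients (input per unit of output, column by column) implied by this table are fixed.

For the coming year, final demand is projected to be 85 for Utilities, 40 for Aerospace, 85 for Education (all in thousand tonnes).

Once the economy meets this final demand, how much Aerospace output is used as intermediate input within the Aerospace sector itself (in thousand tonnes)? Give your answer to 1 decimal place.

z_AA = 39.5

Technical coefficients a_ij = z_ij / X_j:
  a_UU = 187.5/625 = 0.30, a_AU = 156.25/625 = 0.25, a_EU = 0/625 = 0.00
  a_UA = 160/400 = 0.40, a_AA = 100/400 = 0.25, a_EA = 40/400 = 0.10
  a_UE = 142.5/950 = 0.15, a_AE = 142.5/950 = 0.15, a_EE = 190/950 = 0.20
I − A =
  [   0.70    -0.40    -0.15]
  [  -0.25     0.75    -0.15]
  [   0.00    -0.10     0.80]
Cofactors of I−A, C_ij = (−1)^(i+j)·(minor ij) (rows/columns in the sector order above):
  C_11 = (0.75)(0.80) − (-0.15)(-0.10) = 0.5850
  C_12 = −[(-0.25)(0.80) − (-0.15)(0.00)] = 0.2000
  C_13 = (-0.25)(-0.10) − (0.75)(0.00) = 0.0250
  C_21 = −[(-0.40)(0.80) − (-0.15)(-0.10)] = 0.3350
  C_22 = (0.70)(0.80) − (-0.15)(0.00) = 0.5600
  C_23 = −[(0.70)(-0.10) − (-0.40)(0.00)] = 0.0700
  C_31 = (-0.40)(-0.15) − (-0.15)(0.75) = 0.1725
  C_32 = −[(0.70)(-0.15) − (-0.15)(-0.25)] = 0.1425
  C_33 = (0.70)(0.75) − (-0.40)(-0.25) = 0.4250
det(I−A) = Σ_j (I−A)_1j·C_1j = (0.70)(0.5850) + (-0.40)(0.2000) + (-0.15)(0.0250) = 0.32575
adj(I−A) = Cᵀ =
  [ 0.5850   0.3350   0.1725]
  [ 0.2000   0.5600   0.1425]
  [ 0.0250   0.0700   0.4250]
(I − A)⁻¹ = adj(I−A) / det(I−A) ≈
  [   1.7959     1.0284     0.5295]
  [   0.6140     1.7191     0.4375]
  [   0.0767     0.2149     1.3047]
First solve x = (I − A)⁻¹ d = adj(I−A)·d / det(I−A); in particular x_A = (0.2000·85 + 0.5600·40 + 0.1425·85) / 0.32575 = 51.5125 / 0.32575 ≈ 158.135.
Intermediate flow from A to A: z_AA = a_AA · x_A = 0.25 × 51.5125 / 0.32575 = 12.878125 / 0.32575 ≈ 39.5.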